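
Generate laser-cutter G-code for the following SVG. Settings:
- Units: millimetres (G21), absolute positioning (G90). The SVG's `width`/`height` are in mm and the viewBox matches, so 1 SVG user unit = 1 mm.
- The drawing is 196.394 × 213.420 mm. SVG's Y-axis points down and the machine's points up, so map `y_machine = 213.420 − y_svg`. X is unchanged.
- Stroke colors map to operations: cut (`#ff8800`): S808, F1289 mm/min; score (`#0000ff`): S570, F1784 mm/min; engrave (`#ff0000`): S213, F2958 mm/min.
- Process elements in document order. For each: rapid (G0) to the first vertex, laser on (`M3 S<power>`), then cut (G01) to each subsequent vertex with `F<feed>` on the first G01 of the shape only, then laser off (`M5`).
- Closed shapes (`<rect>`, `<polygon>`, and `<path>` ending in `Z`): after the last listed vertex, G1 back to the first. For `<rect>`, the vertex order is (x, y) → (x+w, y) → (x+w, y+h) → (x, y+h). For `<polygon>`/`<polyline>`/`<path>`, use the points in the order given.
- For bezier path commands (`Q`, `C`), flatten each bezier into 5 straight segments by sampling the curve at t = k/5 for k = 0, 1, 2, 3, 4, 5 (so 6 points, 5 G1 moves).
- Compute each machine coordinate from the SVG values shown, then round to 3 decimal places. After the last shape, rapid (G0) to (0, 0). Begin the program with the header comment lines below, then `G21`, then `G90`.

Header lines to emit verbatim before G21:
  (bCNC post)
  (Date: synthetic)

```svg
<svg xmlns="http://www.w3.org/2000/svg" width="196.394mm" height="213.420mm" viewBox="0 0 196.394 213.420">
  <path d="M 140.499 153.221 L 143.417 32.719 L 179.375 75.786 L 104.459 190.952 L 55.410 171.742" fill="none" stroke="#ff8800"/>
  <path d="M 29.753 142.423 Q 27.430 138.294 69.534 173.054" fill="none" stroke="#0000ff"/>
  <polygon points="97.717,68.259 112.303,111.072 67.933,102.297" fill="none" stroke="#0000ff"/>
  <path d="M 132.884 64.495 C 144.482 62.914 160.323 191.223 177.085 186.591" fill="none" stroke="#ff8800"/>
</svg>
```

1 u = 1 mm; y_m = 213.420 − y.

[1] `<path>` open polyline, #ff8800→cut S808 F1289: (140.499,60.199) → (143.417,180.701) → (179.375,137.634) → (104.459,22.468) → (55.410,41.678)

[2] `<path>` quadratic bezier, #0000ff→score S570 F1784: (29.753,70.997) → (30.601,71.093) → (35.003,68.078) → (42.959,61.952) → (54.469,52.714) → (69.534,40.366)

[3] `<polygon>` regular polygon, #0000ff→score S570 F1784: (97.717,145.161) → (112.303,102.348) → (67.933,111.123) → (97.717,145.161) (closed)

[4] `<path>` cubic bezier, #ff8800→cut S808 F1289: (132.884,148.925) → (140.325,136.389) → (148.626,105.296) → (157.625,68.261) → (167.165,37.900) → (177.085,26.829)

(bCNC post)
(Date: synthetic)
G21
G90
G0 X140.499 Y60.199
M3 S808
G01 X143.417 Y180.701 F1289
G01 X179.375 Y137.634
G01 X104.459 Y22.468
G01 X55.410 Y41.678
M5
G0 X29.753 Y70.997
M3 S570
G01 X30.601 Y71.093 F1784
G01 X35.003 Y68.078
G01 X42.959 Y61.952
G01 X54.469 Y52.714
G01 X69.534 Y40.366
M5
G0 X97.717 Y145.161
M3 S570
G01 X112.303 Y102.348 F1784
G01 X67.933 Y111.123
G01 X97.717 Y145.161
M5
G0 X132.884 Y148.925
M3 S808
G01 X140.325 Y136.389 F1289
G01 X148.626 Y105.296
G01 X157.625 Y68.261
G01 X167.165 Y37.900
G01 X177.085 Y26.829
M5
G0 X0.000 Y0.000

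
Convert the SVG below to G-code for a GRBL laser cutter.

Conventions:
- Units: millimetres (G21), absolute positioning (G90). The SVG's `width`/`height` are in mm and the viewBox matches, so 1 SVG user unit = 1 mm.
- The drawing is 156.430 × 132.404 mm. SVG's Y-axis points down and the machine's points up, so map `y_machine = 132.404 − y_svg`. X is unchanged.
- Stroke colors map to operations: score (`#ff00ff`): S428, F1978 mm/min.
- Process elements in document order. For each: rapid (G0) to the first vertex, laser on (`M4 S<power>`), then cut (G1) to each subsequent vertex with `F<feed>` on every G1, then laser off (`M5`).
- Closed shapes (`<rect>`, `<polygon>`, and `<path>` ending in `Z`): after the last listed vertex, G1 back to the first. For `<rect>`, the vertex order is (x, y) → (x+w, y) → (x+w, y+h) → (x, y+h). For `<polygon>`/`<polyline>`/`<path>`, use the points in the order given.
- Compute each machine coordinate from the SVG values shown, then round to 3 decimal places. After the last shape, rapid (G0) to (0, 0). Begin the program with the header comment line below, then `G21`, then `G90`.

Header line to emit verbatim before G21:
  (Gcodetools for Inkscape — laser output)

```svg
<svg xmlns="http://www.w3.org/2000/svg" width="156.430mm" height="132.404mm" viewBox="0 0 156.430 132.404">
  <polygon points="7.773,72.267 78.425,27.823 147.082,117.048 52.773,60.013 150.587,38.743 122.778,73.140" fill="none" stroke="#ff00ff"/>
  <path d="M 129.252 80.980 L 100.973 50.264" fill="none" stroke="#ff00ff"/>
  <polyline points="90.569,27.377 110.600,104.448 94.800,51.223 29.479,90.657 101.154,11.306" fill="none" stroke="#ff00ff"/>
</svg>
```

(Gcodetools for Inkscape — laser output)
G21
G90
G0 X7.773 Y60.137
M4 S428
G1 X78.425 Y104.581 F1978
G1 X147.082 Y15.356 F1978
G1 X52.773 Y72.391 F1978
G1 X150.587 Y93.661 F1978
G1 X122.778 Y59.264 F1978
G1 X7.773 Y60.137 F1978
M5
G0 X129.252 Y51.424
M4 S428
G1 X100.973 Y82.140 F1978
M5
G0 X90.569 Y105.027
M4 S428
G1 X110.600 Y27.956 F1978
G1 X94.800 Y81.181 F1978
G1 X29.479 Y41.747 F1978
G1 X101.154 Y121.098 F1978
M5
G0 X0.000 Y0.000

viewBox `0 0 156.430 132.404` with mm width/height → 1 unit = 1 mm. Flip: y_m = 132.404 − y_svg.

**Shape 1** — `<polygon>` closed polygon, stroke `#ff00ff` → score (S428, F1978). Machine vertices: (7.773,60.137) → (78.425,104.581) → (147.082,15.356) → (52.773,72.391) → (150.587,93.661) → (122.778,59.264) → (7.773,60.137). Closed: final G1 returns to the first vertex.

**Shape 2** — `<path>` line segment, stroke `#ff00ff` → score (S428, F1978). Machine vertices: (129.252,51.424) → (100.973,82.140). Open path.

**Shape 3** — `<polyline>` open polyline, stroke `#ff00ff` → score (S428, F1978). Machine vertices: (90.569,105.027) → (110.600,27.956) → (94.800,81.181) → (29.479,41.747) → (101.154,121.098). Open path.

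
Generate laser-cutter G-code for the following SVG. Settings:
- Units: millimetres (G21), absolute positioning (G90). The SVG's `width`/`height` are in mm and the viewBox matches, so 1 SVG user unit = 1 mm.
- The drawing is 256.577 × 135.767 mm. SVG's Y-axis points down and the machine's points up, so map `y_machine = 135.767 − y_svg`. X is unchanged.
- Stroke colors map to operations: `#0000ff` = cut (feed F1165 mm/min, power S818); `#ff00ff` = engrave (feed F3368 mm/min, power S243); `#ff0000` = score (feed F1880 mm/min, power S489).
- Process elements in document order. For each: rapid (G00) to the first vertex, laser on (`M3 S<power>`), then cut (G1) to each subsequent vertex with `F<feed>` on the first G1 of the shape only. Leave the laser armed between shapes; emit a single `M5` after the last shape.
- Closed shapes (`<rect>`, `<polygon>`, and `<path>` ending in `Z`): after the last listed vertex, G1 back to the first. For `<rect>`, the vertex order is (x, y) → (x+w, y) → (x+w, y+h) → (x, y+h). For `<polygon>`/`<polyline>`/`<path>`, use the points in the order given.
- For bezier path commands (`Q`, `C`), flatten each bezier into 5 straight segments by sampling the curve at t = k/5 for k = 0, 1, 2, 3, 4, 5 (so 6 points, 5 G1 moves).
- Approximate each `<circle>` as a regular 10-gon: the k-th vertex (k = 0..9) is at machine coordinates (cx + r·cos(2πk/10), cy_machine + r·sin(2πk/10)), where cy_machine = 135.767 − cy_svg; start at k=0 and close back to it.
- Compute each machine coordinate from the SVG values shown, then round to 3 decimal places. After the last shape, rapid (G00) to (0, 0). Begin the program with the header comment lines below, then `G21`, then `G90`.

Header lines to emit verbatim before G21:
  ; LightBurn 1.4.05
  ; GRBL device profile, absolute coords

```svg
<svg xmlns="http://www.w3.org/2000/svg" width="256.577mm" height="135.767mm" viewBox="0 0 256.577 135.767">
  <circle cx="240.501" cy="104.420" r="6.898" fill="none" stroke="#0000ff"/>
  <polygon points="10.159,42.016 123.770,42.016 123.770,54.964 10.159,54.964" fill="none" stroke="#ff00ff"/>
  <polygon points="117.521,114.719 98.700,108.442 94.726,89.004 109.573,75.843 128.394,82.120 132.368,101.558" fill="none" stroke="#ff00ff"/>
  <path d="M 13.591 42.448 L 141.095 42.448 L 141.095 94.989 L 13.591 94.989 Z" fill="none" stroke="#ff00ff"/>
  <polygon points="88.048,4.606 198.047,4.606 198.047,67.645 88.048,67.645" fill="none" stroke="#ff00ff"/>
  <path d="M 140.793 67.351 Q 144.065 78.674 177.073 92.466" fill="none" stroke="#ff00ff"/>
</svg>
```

; LightBurn 1.4.05
; GRBL device profile, absolute coords
G21
G90
G00 X247.399 Y31.347
M3 S818
G1 X246.082 Y35.402 F1165
G1 X242.633 Y37.907
G1 X238.369 Y37.907
G1 X234.920 Y35.402
G1 X233.603 Y31.347
G1 X234.920 Y27.292
G1 X238.369 Y24.787
G1 X242.633 Y24.787
G1 X246.082 Y27.292
G1 X247.399 Y31.347
G00 X10.159 Y93.751
M3 S243
G1 X123.770 Y93.751 F3368
G1 X123.770 Y80.803
G1 X10.159 Y80.803
G1 X10.159 Y93.751
G00 X117.521 Y21.048
M3 S243
G1 X98.700 Y27.325 F3368
G1 X94.726 Y46.763
G1 X109.573 Y59.924
G1 X128.394 Y53.647
G1 X132.368 Y34.209
G1 X117.521 Y21.048
G00 X13.591 Y93.319
M3 S243
G1 X141.095 Y93.319 F3368
G1 X141.095 Y40.778
G1 X13.591 Y40.778
G1 X13.591 Y93.319
G00 X88.048 Y131.161
M3 S243
G1 X198.047 Y131.161 F3368
G1 X198.047 Y68.122
G1 X88.048 Y68.122
G1 X88.048 Y131.161
G00 X140.793 Y68.416
M3 S243
G1 X143.291 Y63.788 F3368
G1 X148.168 Y58.963
G1 X155.424 Y53.940
G1 X165.059 Y48.719
G1 X177.073 Y43.301
M5
G00 X0.000 Y0.000

viewBox `0 0 256.577 135.767` with mm width/height → 1 unit = 1 mm. Flip: y_m = 135.767 − y_svg.

**Shape 1** — `<circle>` circle, stroke `#0000ff` → cut (S818, F1165). Machine vertices: (247.399,31.347) → (246.082,35.402) → (242.633,37.907) → (238.369,37.907) → (234.920,35.402) → (233.603,31.347) → (234.920,27.292) → (238.369,24.787) → (242.633,24.787) → (246.082,27.292) → (247.399,31.347). Closed: final G1 returns to the first vertex.

**Shape 2** — `<polygon>` rectangle, stroke `#ff00ff` → engrave (S243, F3368). Machine vertices: (10.159,93.751) → (123.770,93.751) → (123.770,80.803) → (10.159,80.803) → (10.159,93.751). Closed: final G1 returns to the first vertex.

**Shape 3** — `<polygon>` regular polygon, stroke `#ff00ff` → engrave (S243, F3368). Machine vertices: (117.521,21.048) → (98.700,27.325) → (94.726,46.763) → (109.573,59.924) → (128.394,53.647) → (132.368,34.209) → (117.521,21.048). Closed: final G1 returns to the first vertex.

**Shape 4** — `<path>` rectangle, stroke `#ff00ff` → engrave (S243, F3368). Machine vertices: (13.591,93.319) → (141.095,93.319) → (141.095,40.778) → (13.591,40.778) → (13.591,93.319). Closed: final G1 returns to the first vertex.

**Shape 5** — `<polygon>` rectangle, stroke `#ff00ff` → engrave (S243, F3368). Machine vertices: (88.048,131.161) → (198.047,131.161) → (198.047,68.122) → (88.048,68.122) → (88.048,131.161). Closed: final G1 returns to the first vertex.

**Shape 6** — `<path>` quadratic bezier, stroke `#ff00ff` → engrave (S243, F3368). Control points (SVG): P0=(140.793,67.351), P1=(144.065,78.674), P2=(177.073,92.466); sampled at t=k/5. Machine vertices: (140.793,68.416) → (143.291,63.788) → (148.168,58.963) → (155.424,53.940) → (165.059,48.719) → (177.073,43.301). Open path.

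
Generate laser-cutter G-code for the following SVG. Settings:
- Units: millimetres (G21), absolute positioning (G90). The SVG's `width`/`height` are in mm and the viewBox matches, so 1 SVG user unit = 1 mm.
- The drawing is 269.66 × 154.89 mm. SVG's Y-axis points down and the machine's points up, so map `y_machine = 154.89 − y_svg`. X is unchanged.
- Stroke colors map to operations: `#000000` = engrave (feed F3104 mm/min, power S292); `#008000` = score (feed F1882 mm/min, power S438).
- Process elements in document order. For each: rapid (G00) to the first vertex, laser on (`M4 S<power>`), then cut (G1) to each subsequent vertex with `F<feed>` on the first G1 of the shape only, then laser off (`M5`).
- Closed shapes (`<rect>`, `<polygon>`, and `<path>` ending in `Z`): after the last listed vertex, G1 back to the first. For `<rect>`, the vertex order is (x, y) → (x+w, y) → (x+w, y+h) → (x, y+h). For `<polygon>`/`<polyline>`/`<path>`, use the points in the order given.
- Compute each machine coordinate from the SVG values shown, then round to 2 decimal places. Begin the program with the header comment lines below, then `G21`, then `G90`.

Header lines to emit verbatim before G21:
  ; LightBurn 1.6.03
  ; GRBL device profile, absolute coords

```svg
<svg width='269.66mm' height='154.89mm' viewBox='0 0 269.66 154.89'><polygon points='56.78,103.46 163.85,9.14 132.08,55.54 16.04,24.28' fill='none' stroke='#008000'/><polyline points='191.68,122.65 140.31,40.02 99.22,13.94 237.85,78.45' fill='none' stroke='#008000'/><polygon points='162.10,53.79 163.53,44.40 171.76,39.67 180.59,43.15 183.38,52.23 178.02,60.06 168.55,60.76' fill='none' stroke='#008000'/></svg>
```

; LightBurn 1.6.03
; GRBL device profile, absolute coords
G21
G90
G00 X56.78 Y51.43
M4 S438
G1 X163.85 Y145.75 F1882
G1 X132.08 Y99.35
G1 X16.04 Y130.61
G1 X56.78 Y51.43
M5
G00 X191.68 Y32.24
M4 S438
G1 X140.31 Y114.87 F1882
G1 X99.22 Y140.95
G1 X237.85 Y76.44
M5
G00 X162.10 Y101.10
M4 S438
G1 X163.53 Y110.49 F1882
G1 X171.76 Y115.22
G1 X180.59 Y111.74
G1 X183.38 Y102.66
G1 X178.02 Y94.83
G1 X168.55 Y94.13
G1 X162.10 Y101.10
M5

Since the viewBox matches the mm dimensions, user units are millimetres directly. The only transform is the Y-flip y_m = 154.89 − y_svg.

Shape 1 is a closed polygon drawn with `<polygon>`. Its stroke #008000 means score at S438, F1882. After flipping Y the toolpath is (56.78,51.43) → (163.85,145.75) → (132.08,99.35) → (16.04,130.61) → (56.78,51.43), returning to the start.

Shape 2 is a open polyline drawn with `<polyline>`. Its stroke #008000 means score at S438, F1882. After flipping Y the toolpath is (191.68,32.24) → (140.31,114.87) → (99.22,140.95) → (237.85,76.44).

Shape 3 is a regular polygon drawn with `<polygon>`. Its stroke #008000 means score at S438, F1882. After flipping Y the toolpath is (162.10,101.10) → (163.53,110.49) → (171.76,115.22) → (180.59,111.74) → (183.38,102.66) → (178.02,94.83) → (168.55,94.13) → (162.10,101.10), returning to the start.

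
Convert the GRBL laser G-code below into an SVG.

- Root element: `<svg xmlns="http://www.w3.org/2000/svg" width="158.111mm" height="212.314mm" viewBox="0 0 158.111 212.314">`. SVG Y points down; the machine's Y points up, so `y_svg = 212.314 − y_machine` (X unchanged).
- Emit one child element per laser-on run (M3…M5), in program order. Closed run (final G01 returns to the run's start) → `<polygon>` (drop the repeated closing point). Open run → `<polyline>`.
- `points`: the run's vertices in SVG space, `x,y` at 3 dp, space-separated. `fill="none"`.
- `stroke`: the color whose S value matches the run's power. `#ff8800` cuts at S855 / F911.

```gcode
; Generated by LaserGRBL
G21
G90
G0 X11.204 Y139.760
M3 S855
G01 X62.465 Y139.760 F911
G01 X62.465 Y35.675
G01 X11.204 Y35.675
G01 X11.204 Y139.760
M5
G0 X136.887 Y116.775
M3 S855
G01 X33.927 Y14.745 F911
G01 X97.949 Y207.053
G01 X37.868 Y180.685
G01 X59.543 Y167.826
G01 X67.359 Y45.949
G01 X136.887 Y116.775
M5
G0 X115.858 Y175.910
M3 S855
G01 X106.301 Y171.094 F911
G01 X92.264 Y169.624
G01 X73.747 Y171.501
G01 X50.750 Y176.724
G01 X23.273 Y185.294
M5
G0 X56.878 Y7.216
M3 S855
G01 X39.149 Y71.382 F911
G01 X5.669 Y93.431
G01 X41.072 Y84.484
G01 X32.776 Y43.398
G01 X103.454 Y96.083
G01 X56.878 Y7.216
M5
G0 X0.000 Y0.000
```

<svg xmlns="http://www.w3.org/2000/svg" width="158.111mm" height="212.314mm" viewBox="0 0 158.111 212.314">
  <polygon points="11.204,72.554 62.465,72.554 62.465,176.639 11.204,176.639" fill="none" stroke="#ff8800"/>
  <polygon points="136.887,95.539 33.927,197.569 97.949,5.261 37.868,31.629 59.543,44.488 67.359,166.365" fill="none" stroke="#ff8800"/>
  <polyline points="115.858,36.404 106.301,41.220 92.264,42.690 73.747,40.813 50.750,35.590 23.273,27.020" fill="none" stroke="#ff8800"/>
  <polygon points="56.878,205.098 39.149,140.932 5.669,118.883 41.072,127.830 32.776,168.916 103.454,116.231" fill="none" stroke="#ff8800"/>
</svg>

y_svg = 212.314 − y_m. Every run uses S855, so all elements get stroke `#ff8800` (cut).

[1] closed run; points: 11.204,72.554 62.465,72.554 62.465,176.639 11.204,176.639

[2] closed run; points: 136.887,95.539 33.927,197.569 97.949,5.261 37.868,31.629 59.543,44.488 67.359,166.365

[3] open run; points: 115.858,36.404 106.301,41.220 92.264,42.690 73.747,40.813 50.750,35.590 23.273,27.020

[4] closed run; points: 56.878,205.098 39.149,140.932 5.669,118.883 41.072,127.830 32.776,168.916 103.454,116.231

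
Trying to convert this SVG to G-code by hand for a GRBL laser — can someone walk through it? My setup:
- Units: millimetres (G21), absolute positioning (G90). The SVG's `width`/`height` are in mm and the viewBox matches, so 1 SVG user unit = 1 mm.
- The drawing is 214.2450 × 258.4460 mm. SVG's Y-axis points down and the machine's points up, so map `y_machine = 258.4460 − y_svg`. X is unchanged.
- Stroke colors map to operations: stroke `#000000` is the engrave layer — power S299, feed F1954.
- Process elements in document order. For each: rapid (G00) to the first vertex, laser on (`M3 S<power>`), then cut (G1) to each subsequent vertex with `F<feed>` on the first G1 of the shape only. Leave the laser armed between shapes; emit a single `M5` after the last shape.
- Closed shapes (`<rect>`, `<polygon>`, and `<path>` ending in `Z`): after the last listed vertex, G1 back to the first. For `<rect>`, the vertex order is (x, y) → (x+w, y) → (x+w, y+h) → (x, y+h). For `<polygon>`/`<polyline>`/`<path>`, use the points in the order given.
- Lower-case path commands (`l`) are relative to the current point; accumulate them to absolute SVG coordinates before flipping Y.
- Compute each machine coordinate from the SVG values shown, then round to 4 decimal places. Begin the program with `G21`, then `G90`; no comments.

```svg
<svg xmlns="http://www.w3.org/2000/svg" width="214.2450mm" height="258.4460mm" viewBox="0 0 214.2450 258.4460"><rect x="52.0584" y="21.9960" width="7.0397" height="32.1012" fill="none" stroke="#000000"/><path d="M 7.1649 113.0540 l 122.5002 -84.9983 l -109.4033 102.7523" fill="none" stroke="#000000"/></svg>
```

G21
G90
G00 X52.0584 Y236.4500
M3 S299
G1 X59.0981 Y236.4500 F1954
G1 X59.0981 Y204.3488
G1 X52.0584 Y204.3488
G1 X52.0584 Y236.4500
G00 X7.1649 Y145.3920
M3 S299
G1 X129.6651 Y230.3903 F1954
G1 X20.2618 Y127.6380
M5

1 u = 1 mm; y_m = 258.4460 − y.

[1] `<rect>` rectangle, #000000→engrave S299 F1954: (52.0584,236.4500) → (59.0981,236.4500) → (59.0981,204.3488) → (52.0584,204.3488) → (52.0584,236.4500) (closed)

[2] `<path>` open polyline, #000000→engrave S299 F1954: (7.1649,145.3920) → (129.6651,230.3903) → (20.2618,127.6380)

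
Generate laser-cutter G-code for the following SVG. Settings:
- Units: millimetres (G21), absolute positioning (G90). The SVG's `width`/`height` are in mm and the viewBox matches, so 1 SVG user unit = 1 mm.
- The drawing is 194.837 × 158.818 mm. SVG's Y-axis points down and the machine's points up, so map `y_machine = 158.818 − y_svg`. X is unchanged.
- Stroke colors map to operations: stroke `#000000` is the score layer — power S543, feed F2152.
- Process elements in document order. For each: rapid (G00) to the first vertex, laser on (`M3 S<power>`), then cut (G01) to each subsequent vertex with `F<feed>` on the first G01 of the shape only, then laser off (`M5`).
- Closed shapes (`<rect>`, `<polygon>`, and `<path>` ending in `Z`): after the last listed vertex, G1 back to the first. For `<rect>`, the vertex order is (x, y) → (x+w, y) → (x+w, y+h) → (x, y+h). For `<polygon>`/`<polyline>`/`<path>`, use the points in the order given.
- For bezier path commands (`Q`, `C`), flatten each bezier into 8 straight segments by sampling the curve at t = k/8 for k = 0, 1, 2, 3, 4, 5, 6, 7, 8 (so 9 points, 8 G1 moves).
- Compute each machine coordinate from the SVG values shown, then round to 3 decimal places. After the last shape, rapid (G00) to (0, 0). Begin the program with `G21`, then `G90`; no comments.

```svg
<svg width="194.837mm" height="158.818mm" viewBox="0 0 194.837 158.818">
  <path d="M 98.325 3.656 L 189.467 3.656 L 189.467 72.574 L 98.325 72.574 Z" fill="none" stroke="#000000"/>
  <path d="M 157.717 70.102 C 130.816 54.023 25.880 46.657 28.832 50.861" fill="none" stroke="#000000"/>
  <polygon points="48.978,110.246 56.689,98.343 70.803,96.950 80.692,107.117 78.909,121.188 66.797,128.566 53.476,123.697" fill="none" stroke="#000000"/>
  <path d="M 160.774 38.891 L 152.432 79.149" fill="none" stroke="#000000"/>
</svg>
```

G21
G90
G00 X98.325 Y155.162
M3 S543
G01 X189.467 Y155.162 F2152
G01 X189.467 Y86.244
G01 X98.325 Y86.244
G01 X98.325 Y155.162
M5
G00 X157.717 Y88.716
M3 S543
G01 X144.334 Y94.332 F2152
G01 X125.815 Y99.097
G01 X104.337 Y102.978
G01 X82.080 Y105.943
G01 X61.222 Y107.956
G01 X43.942 Y108.985
G01 X32.419 Y108.997
G01 X28.832 Y107.957
M5
G00 X48.978 Y48.572
M3 S543
G01 X56.689 Y60.475 F2152
G01 X70.803 Y61.868
G01 X80.692 Y51.701
G01 X78.909 Y37.630
G01 X66.797 Y30.252
G01 X53.476 Y35.121
G01 X48.978 Y48.572
M5
G00 X160.774 Y119.927
M3 S543
G01 X152.432 Y79.669 F2152
M5
G00 X0.000 Y0.000

1 u = 1 mm; y_m = 158.818 − y.

[1] `<path>` rectangle, #000000→score S543 F2152: (98.325,155.162) → (189.467,155.162) → (189.467,86.244) → (98.325,86.244) → (98.325,155.162) (closed)

[2] `<path>` cubic bezier, #000000→score S543 F2152: (157.717,88.716) → (144.334,94.332) → (125.815,99.097) → (104.337,102.978) → (82.080,105.943) → (61.222,107.956) → (43.942,108.985) → (32.419,108.997) → (28.832,107.957)

[3] `<polygon>` regular polygon, #000000→score S543 F2152: (48.978,48.572) → (56.689,60.475) → (70.803,61.868) → (80.692,51.701) → (78.909,37.630) → (66.797,30.252) → (53.476,35.121) → (48.978,48.572) (closed)

[4] `<path>` line segment, #000000→score S543 F2152: (160.774,119.927) → (152.432,79.669)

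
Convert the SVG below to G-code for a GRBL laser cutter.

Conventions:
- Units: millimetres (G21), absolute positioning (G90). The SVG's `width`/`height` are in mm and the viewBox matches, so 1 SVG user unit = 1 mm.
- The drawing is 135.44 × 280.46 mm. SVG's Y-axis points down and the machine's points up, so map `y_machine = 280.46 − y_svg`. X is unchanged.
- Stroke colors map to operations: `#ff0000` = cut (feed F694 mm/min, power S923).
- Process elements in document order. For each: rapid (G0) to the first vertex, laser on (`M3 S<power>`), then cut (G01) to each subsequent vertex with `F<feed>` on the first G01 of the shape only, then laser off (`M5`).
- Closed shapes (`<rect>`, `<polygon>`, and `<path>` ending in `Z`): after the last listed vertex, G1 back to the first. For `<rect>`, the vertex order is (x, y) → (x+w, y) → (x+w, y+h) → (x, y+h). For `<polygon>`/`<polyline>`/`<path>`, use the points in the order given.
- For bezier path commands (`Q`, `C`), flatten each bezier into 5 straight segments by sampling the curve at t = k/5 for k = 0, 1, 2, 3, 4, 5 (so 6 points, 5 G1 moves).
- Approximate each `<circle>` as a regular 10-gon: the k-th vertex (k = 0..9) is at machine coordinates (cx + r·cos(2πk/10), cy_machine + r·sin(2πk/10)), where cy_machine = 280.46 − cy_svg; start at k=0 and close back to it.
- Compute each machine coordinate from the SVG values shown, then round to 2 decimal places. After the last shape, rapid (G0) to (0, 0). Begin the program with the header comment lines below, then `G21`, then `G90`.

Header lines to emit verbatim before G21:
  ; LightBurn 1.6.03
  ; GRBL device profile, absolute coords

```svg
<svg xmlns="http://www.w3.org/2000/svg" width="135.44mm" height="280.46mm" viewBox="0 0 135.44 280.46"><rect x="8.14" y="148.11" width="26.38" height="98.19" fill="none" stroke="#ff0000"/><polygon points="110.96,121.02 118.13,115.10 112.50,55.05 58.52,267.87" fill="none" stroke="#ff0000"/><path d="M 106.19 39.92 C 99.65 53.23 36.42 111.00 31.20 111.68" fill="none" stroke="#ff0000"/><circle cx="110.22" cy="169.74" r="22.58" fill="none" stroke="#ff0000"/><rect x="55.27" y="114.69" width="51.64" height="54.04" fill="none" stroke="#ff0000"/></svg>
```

Since the viewBox matches the mm dimensions, user units are millimetres directly. The only transform is the Y-flip y_m = 280.46 − y_svg.

Shape 1 is a rectangle drawn with `<rect>`. Its stroke #ff0000 means cut at S923, F694. After flipping Y the toolpath is (8.14,132.35) → (34.52,132.35) → (34.52,34.16) → (8.14,34.16) → (8.14,132.35), returning to the start.

Shape 2 is a closed polygon drawn with `<polygon>`. Its stroke #ff0000 means cut at S923, F694. After flipping Y the toolpath is (110.96,159.44) → (118.13,165.36) → (112.50,225.41) → (58.52,12.59) → (110.96,159.44), returning to the start.

Shape 3 is a cubic bezier drawn with `<path>`. Its stroke #ff0000 means cut at S923, F694. After flipping Y the toolpath is (106.19,240.54) → (96.38,228.03) → (78.47,209.73) → (57.97,190.50) → (40.38,175.23) → (31.20,168.78).

Shape 4 is a circle drawn with `<circle>`. Its stroke #ff0000 means cut at S923, F694. After flipping Y the toolpath is (132.80,110.72) → (128.49,123.99) → (117.20,132.19) → (103.24,132.19) → (91.95,123.99) → (87.64,110.72) → (91.95,97.45) → (103.24,89.25) → (117.20,89.25) → (128.49,97.45) → (132.80,110.72), returning to the start.

Shape 5 is a rectangle drawn with `<rect>`. Its stroke #ff0000 means cut at S923, F694. After flipping Y the toolpath is (55.27,165.77) → (106.91,165.77) → (106.91,111.73) → (55.27,111.73) → (55.27,165.77), returning to the start.

; LightBurn 1.6.03
; GRBL device profile, absolute coords
G21
G90
G0 X8.14 Y132.35
M3 S923
G01 X34.52 Y132.35 F694
G01 X34.52 Y34.16
G01 X8.14 Y34.16
G01 X8.14 Y132.35
M5
G0 X110.96 Y159.44
M3 S923
G01 X118.13 Y165.36 F694
G01 X112.50 Y225.41
G01 X58.52 Y12.59
G01 X110.96 Y159.44
M5
G0 X106.19 Y240.54
M3 S923
G01 X96.38 Y228.03 F694
G01 X78.47 Y209.73
G01 X57.97 Y190.50
G01 X40.38 Y175.23
G01 X31.20 Y168.78
M5
G0 X132.80 Y110.72
M3 S923
G01 X128.49 Y123.99 F694
G01 X117.20 Y132.19
G01 X103.24 Y132.19
G01 X91.95 Y123.99
G01 X87.64 Y110.72
G01 X91.95 Y97.45
G01 X103.24 Y89.25
G01 X117.20 Y89.25
G01 X128.49 Y97.45
G01 X132.80 Y110.72
M5
G0 X55.27 Y165.77
M3 S923
G01 X106.91 Y165.77 F694
G01 X106.91 Y111.73
G01 X55.27 Y111.73
G01 X55.27 Y165.77
M5
G0 X0.00 Y0.00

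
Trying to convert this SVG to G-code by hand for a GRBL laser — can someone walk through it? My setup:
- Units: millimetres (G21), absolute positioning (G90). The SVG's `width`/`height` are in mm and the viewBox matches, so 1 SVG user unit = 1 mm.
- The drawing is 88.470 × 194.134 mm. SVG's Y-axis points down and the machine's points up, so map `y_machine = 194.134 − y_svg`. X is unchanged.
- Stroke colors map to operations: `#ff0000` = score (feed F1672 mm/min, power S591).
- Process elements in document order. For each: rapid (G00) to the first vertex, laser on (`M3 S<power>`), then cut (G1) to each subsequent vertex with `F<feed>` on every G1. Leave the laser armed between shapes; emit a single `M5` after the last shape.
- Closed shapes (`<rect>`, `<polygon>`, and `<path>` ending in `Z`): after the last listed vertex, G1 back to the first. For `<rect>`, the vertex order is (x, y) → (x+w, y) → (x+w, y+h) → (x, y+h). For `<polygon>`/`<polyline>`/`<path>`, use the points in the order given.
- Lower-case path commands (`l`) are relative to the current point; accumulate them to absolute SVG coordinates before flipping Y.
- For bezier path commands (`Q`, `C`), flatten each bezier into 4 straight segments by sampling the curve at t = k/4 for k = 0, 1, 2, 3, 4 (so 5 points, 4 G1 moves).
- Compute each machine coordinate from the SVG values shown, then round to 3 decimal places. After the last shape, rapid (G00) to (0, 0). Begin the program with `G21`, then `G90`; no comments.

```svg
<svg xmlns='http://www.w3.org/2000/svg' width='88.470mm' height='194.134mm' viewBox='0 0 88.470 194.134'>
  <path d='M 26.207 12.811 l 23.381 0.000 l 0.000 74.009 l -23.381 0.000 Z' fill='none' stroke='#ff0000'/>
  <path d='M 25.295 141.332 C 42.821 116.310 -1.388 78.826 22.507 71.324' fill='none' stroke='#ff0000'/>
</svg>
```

Since the viewBox matches the mm dimensions, user units are millimetres directly. The only transform is the Y-flip y_m = 194.134 − y_svg.

Shape 1 is a rectangle drawn with `<path>`. Its stroke #ff0000 means score at S591, F1672. After flipping Y the toolpath is (26.207,181.323) → (49.588,181.323) → (49.588,107.314) → (26.207,107.314) → (26.207,181.323), returning to the start.

Shape 2 is a cubic bezier drawn with `<path>`. Its stroke #ff0000 means score at S591, F1672. After flipping Y the toolpath is (25.295,52.802) → (28.893,73.242) → (21.513,94.376) → (15.327,112.225) → (22.507,122.810).

G21
G90
G00 X26.207 Y181.323
M3 S591
G1 X49.588 Y181.323 F1672
G1 X49.588 Y107.314 F1672
G1 X26.207 Y107.314 F1672
G1 X26.207 Y181.323 F1672
G00 X25.295 Y52.802
M3 S591
G1 X28.893 Y73.242 F1672
G1 X21.513 Y94.376 F1672
G1 X15.327 Y112.225 F1672
G1 X22.507 Y122.810 F1672
M5
G00 X0.000 Y0.000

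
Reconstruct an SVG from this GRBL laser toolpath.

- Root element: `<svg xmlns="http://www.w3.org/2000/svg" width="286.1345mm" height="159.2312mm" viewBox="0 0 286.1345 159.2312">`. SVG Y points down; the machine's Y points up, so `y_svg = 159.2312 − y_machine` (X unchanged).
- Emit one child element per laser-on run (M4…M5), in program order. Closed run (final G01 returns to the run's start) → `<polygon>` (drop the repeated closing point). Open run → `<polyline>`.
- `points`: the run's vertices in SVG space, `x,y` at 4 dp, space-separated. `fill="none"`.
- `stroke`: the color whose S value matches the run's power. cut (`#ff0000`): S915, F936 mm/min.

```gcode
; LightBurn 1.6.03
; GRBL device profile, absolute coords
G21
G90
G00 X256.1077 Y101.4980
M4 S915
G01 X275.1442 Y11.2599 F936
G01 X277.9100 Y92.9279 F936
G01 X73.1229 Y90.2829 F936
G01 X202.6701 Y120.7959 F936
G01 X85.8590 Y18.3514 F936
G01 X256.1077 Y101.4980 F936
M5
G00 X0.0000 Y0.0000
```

Each laser-on run becomes one SVG element. Flip Y back into SVG space with y_svg = 159.2312 − y_machine. Every run uses S915, so all elements get stroke `#ff0000` (cut).

Run 1: The run returns to its start, so emit a `<polygon>` with points (Y-flipped): 256.1077,57.7332 275.1442,147.9713 277.9100,66.3033 73.1229,68.9483 202.6701,38.4353 85.8590,140.8798.

<svg xmlns="http://www.w3.org/2000/svg" width="286.1345mm" height="159.2312mm" viewBox="0 0 286.1345 159.2312">
  <polygon points="256.1077,57.7332 275.1442,147.9713 277.9100,66.3033 73.1229,68.9483 202.6701,38.4353 85.8590,140.8798" fill="none" stroke="#ff0000"/>
</svg>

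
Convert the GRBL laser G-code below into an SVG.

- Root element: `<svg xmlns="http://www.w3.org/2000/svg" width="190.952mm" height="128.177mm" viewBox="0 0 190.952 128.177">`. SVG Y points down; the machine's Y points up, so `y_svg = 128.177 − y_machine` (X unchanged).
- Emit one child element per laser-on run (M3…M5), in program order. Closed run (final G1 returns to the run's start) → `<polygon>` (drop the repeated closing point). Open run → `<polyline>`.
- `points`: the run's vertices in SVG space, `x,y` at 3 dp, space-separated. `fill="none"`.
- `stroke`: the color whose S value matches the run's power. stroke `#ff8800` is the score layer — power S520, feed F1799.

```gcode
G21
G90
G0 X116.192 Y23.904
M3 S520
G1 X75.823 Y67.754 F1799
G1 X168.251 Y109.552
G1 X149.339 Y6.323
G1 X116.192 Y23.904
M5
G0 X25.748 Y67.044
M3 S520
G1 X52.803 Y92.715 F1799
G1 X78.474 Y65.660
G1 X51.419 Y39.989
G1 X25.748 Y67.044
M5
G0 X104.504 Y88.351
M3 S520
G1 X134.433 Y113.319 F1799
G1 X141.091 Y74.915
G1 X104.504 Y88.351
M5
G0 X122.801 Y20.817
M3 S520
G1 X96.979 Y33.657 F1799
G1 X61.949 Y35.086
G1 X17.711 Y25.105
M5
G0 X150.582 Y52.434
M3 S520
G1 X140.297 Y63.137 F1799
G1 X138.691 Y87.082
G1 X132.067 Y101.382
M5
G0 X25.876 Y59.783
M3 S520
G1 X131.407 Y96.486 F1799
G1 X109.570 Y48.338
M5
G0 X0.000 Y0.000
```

<svg xmlns="http://www.w3.org/2000/svg" width="190.952mm" height="128.177mm" viewBox="0 0 190.952 128.177">
  <polygon points="116.192,104.273 75.823,60.423 168.251,18.625 149.339,121.854" fill="none" stroke="#ff8800"/>
  <polygon points="25.748,61.133 52.803,35.462 78.474,62.517 51.419,88.188" fill="none" stroke="#ff8800"/>
  <polygon points="104.504,39.826 134.433,14.858 141.091,53.262" fill="none" stroke="#ff8800"/>
  <polyline points="122.801,107.360 96.979,94.520 61.949,93.091 17.711,103.072" fill="none" stroke="#ff8800"/>
  <polyline points="150.582,75.743 140.297,65.040 138.691,41.095 132.067,26.795" fill="none" stroke="#ff8800"/>
  <polyline points="25.876,68.394 131.407,31.691 109.570,79.839" fill="none" stroke="#ff8800"/>
</svg>

Each laser-on run becomes one SVG element. Flip Y back into SVG space with y_svg = 128.177 − y_machine. Every run uses S520, so all elements get stroke `#ff8800` (score).

Run 1: The run returns to its start, so emit a `<polygon>` with points (Y-flipped): 116.192,104.273 75.823,60.423 168.251,18.625 149.339,121.854.

Run 2: The run returns to its start, so emit a `<polygon>` with points (Y-flipped): 25.748,61.133 52.803,35.462 78.474,62.517 51.419,88.188.

Run 3: The run returns to its start, so emit a `<polygon>` with points (Y-flipped): 104.504,39.826 134.433,14.858 141.091,53.262.

Run 4: The run is open, so emit a `<polyline>` with points (Y-flipped): 122.801,107.360 96.979,94.520 61.949,93.091 17.711,103.072.

Run 5: The run is open, so emit a `<polyline>` with points (Y-flipped): 150.582,75.743 140.297,65.040 138.691,41.095 132.067,26.795.

Run 6: The run is open, so emit a `<polyline>` with points (Y-flipped): 25.876,68.394 131.407,31.691 109.570,79.839.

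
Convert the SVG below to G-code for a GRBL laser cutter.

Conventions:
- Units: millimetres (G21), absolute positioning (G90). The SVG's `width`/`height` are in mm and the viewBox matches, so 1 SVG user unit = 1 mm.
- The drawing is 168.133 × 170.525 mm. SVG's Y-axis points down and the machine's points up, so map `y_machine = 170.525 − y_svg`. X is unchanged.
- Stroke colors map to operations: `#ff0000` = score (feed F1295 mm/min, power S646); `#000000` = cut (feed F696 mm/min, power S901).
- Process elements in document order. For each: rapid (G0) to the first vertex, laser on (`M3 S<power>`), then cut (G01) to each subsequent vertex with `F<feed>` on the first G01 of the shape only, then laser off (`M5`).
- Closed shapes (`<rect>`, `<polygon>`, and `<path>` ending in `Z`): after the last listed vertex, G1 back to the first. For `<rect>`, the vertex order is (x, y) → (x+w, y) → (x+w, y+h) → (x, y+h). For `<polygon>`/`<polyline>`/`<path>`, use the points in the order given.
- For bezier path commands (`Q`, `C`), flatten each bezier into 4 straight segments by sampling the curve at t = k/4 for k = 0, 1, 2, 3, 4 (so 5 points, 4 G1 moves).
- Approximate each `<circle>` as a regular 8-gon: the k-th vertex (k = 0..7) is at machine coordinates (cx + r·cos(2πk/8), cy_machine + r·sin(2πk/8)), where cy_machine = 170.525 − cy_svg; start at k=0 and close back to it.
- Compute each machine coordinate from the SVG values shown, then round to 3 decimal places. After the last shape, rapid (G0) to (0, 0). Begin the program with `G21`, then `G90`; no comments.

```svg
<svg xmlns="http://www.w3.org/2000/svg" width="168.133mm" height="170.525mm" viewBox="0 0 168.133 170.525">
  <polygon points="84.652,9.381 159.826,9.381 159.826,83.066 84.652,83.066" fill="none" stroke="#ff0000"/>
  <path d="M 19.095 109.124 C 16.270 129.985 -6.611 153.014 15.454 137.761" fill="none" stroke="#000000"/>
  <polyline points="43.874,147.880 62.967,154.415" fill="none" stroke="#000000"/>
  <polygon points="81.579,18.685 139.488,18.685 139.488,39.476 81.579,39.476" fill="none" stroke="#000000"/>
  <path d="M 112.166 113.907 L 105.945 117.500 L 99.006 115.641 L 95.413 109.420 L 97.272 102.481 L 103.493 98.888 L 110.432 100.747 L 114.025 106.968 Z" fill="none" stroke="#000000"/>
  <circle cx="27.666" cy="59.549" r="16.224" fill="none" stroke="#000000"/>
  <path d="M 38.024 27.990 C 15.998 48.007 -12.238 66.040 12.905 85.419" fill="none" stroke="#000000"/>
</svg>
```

viewBox `0 0 168.133 170.525` with mm width/height → 1 unit = 1 mm. Flip: y_m = 170.525 − y_svg.

**Shape 1** — `<polygon>` rectangle, stroke `#ff0000` → score (S646, F1295). Machine vertices: (84.652,161.144) → (159.826,161.144) → (159.826,87.459) → (84.652,87.459) → (84.652,161.144). Closed: final G1 returns to the first vertex.

**Shape 2** — `<path>` cubic bezier, stroke `#000000` → cut (S901, F696). Control points (SVG): P0=(19.095,109.124), P1=(16.270,129.985), P2=(-6.611,153.014), P3=(15.454,137.761); sampled at t=k/4. Machine vertices: (19.095,61.401) → (14.231,45.981) → (7.941,33.540) → (6.317,27.870) → (15.454,32.764). Open path.

**Shape 3** — `<polyline>` line segment, stroke `#000000` → cut (S901, F696). Machine vertices: (43.874,22.645) → (62.967,16.110). Open path.

**Shape 4** — `<polygon>` rectangle, stroke `#000000` → cut (S901, F696). Machine vertices: (81.579,151.840) → (139.488,151.840) → (139.488,131.049) → (81.579,131.049) → (81.579,151.840). Closed: final G1 returns to the first vertex.

**Shape 5** — `<path>` regular polygon, stroke `#000000` → cut (S901, F696). Machine vertices: (112.166,56.618) → (105.945,53.025) → (99.006,54.884) → (95.413,61.105) → (97.272,68.044) → (103.493,71.637) → (110.432,69.778) → (114.025,63.557) → (112.166,56.618). Closed: final G1 returns to the first vertex.

**Shape 6** — `<circle>` circle, stroke `#000000` → cut (S901, F696). Machine vertices: (43.890,110.976) → (39.138,122.448) → (27.666,127.200) → (16.194,122.448) → (11.442,110.976) → (16.194,99.504) → (27.666,94.752) → (39.138,99.504) → (43.890,110.976). Closed: final G1 returns to the first vertex.

**Shape 7** — `<path>` cubic bezier, stroke `#000000` → cut (S901, F696). Control points (SVG): P0=(38.024,27.990), P1=(15.998,48.007), P2=(-12.238,66.040), P3=(12.905,85.419); sampled at t=k/4. Machine vertices: (38.024,142.535) → (21.271,127.842) → (7.776,113.581) → (3.125,99.440) → (12.905,85.106). Open path.

G21
G90
G0 X84.652 Y161.144
M3 S646
G01 X159.826 Y161.144 F1295
G01 X159.826 Y87.459
G01 X84.652 Y87.459
G01 X84.652 Y161.144
M5
G0 X19.095 Y61.401
M3 S901
G01 X14.231 Y45.981 F696
G01 X7.941 Y33.540
G01 X6.317 Y27.870
G01 X15.454 Y32.764
M5
G0 X43.874 Y22.645
M3 S901
G01 X62.967 Y16.110 F696
M5
G0 X81.579 Y151.840
M3 S901
G01 X139.488 Y151.840 F696
G01 X139.488 Y131.049
G01 X81.579 Y131.049
G01 X81.579 Y151.840
M5
G0 X112.166 Y56.618
M3 S901
G01 X105.945 Y53.025 F696
G01 X99.006 Y54.884
G01 X95.413 Y61.105
G01 X97.272 Y68.044
G01 X103.493 Y71.637
G01 X110.432 Y69.778
G01 X114.025 Y63.557
G01 X112.166 Y56.618
M5
G0 X43.890 Y110.976
M3 S901
G01 X39.138 Y122.448 F696
G01 X27.666 Y127.200
G01 X16.194 Y122.448
G01 X11.442 Y110.976
G01 X16.194 Y99.504
G01 X27.666 Y94.752
G01 X39.138 Y99.504
G01 X43.890 Y110.976
M5
G0 X38.024 Y142.535
M3 S901
G01 X21.271 Y127.842 F696
G01 X7.776 Y113.581
G01 X3.125 Y99.440
G01 X12.905 Y85.106
M5
G0 X0.000 Y0.000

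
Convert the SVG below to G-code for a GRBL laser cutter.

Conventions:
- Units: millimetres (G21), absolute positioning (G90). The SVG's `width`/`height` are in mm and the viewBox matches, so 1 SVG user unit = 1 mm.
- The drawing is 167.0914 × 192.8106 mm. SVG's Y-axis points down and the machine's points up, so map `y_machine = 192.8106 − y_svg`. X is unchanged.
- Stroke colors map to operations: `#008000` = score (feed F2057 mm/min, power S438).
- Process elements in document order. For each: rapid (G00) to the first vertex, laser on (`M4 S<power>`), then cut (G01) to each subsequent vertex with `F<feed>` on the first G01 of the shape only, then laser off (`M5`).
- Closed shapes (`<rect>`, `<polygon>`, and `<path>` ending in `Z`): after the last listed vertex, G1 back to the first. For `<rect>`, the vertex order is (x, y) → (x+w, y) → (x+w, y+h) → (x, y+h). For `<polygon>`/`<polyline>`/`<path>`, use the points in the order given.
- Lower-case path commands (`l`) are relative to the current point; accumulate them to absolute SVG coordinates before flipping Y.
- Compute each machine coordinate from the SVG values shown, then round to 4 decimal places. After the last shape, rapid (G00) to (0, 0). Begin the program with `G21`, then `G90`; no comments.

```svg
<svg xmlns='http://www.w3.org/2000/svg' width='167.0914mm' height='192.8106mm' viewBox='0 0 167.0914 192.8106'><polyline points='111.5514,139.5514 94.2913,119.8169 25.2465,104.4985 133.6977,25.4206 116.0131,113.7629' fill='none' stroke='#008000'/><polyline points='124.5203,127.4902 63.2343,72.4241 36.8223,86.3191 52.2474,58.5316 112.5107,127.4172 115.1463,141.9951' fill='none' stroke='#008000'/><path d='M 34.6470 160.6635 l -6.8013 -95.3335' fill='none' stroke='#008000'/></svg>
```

viewBox `0 0 167.0914 192.8106` with mm width/height → 1 unit = 1 mm. Flip: y_m = 192.8106 − y_svg.

**Shape 1** — `<polyline>` open polyline, stroke `#008000` → score (S438, F2057). Machine vertices: (111.5514,53.2592) → (94.2913,72.9937) → (25.2465,88.3121) → (133.6977,167.3900) → (116.0131,79.0477). Open path.

**Shape 2** — `<polyline>` open polyline, stroke `#008000` → score (S438, F2057). Machine vertices: (124.5203,65.3204) → (63.2343,120.3865) → (36.8223,106.4915) → (52.2474,134.2790) → (112.5107,65.3934) → (115.1463,50.8155). Open path.

**Shape 3** — `<path>` line segment, stroke `#008000` → score (S438, F2057). Machine vertices: (34.6470,32.1471) → (27.8457,127.4806). Open path.

G21
G90
G00 X111.5514 Y53.2592
M4 S438
G01 X94.2913 Y72.9937 F2057
G01 X25.2465 Y88.3121
G01 X133.6977 Y167.3900
G01 X116.0131 Y79.0477
M5
G00 X124.5203 Y65.3204
M4 S438
G01 X63.2343 Y120.3865 F2057
G01 X36.8223 Y106.4915
G01 X52.2474 Y134.2790
G01 X112.5107 Y65.3934
G01 X115.1463 Y50.8155
M5
G00 X34.6470 Y32.1471
M4 S438
G01 X27.8457 Y127.4806 F2057
M5
G00 X0.0000 Y0.0000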